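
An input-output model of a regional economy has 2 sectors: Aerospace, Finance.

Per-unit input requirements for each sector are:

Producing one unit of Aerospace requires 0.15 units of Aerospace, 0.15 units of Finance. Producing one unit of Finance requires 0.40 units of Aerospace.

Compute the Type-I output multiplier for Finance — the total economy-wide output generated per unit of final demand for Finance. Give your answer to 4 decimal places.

m_F = 1.5823

I − A =
  [   0.85    -0.40]
  [  -0.15     1.00]
det(I−A) = (0.85)(1.00) − (-0.40)(-0.15) = 0.7900
adj(I−A) = [[1.00, 0.40], [0.15, 0.85]]
(I − A)⁻¹ = adj(I−A) / det(I−A) ≈
  [   1.26582     0.50633]
  [   0.18987     1.07595]
The output multiplier for sector j is the column-j sum of the Leontief inverse (I − A)⁻¹ = adj(I−A) / det(I−A).
Column F of adj(I−A): (0.40, 0.85); det(I−A) = 0.7900.
m_F = (0.40 + 0.85) / 0.7900 = 1.25 / 0.7900 ≈ 1.5823.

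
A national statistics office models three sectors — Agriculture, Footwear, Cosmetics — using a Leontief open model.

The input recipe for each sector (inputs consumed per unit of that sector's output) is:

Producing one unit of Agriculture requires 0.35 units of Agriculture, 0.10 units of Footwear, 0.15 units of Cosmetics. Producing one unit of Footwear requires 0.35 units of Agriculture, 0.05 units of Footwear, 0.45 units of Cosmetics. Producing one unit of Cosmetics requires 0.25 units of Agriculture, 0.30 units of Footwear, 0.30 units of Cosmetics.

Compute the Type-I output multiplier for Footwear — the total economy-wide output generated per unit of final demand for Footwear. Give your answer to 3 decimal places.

m_F = 4.352

I − A =
  [   0.65    -0.35    -0.25]
  [  -0.10     0.95    -0.30]
  [  -0.15    -0.45     0.70]
Cofactors of I−A, C_ij = (−1)^(i+j)·(minor ij) (rows/columns in the sector order above):
  C_11 = (0.95)(0.70) − (-0.30)(-0.45) = 0.5300
  C_12 = −[(-0.10)(0.70) − (-0.30)(-0.15)] = 0.1150
  C_13 = (-0.10)(-0.45) − (0.95)(-0.15) = 0.1875
  C_21 = −[(-0.35)(0.70) − (-0.25)(-0.45)] = 0.3575
  C_22 = (0.65)(0.70) − (-0.25)(-0.15) = 0.4175
  C_23 = −[(0.65)(-0.45) − (-0.35)(-0.15)] = 0.3450
  C_31 = (-0.35)(-0.30) − (-0.25)(0.95) = 0.3425
  C_32 = −[(0.65)(-0.30) − (-0.25)(-0.10)] = 0.2200
  C_33 = (0.65)(0.95) − (-0.35)(-0.10) = 0.5825
det(I−A) = Σ_j (I−A)_1j·C_1j = (0.65)(0.5300) + (-0.35)(0.1150) + (-0.25)(0.1875) = 0.257375
adj(I−A) = Cᵀ =
  [ 0.5300   0.3575   0.3425]
  [ 0.1150   0.4175   0.2200]
  [ 0.1875   0.3450   0.5825]
(I − A)⁻¹ = adj(I−A) / det(I−A) ≈
  [   2.0593     1.3890     1.3307]
  [   0.4468     1.6221     0.8548]
  [   0.7285     1.3405     2.2632]
The output multiplier for sector j is the column-j sum of the Leontief inverse (I − A)⁻¹ = adj(I−A) / det(I−A).
Column F of adj(I−A): (0.3575, 0.4175, 0.3450); det(I−A) = 0.257375.
m_F = (0.3575 + 0.4175 + 0.3450) / 0.257375 = 1.12 / 0.257375 ≈ 4.352.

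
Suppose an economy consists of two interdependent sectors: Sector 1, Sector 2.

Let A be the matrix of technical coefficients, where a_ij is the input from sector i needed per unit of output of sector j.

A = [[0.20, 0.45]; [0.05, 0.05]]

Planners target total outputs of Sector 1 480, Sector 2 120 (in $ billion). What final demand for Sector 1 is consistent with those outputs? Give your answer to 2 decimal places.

d_1 = 330.00

I − A =
  [   0.80    -0.45]
  [  -0.05     0.95]
d = (I − A) x:
  d_1 = (+0.80)·480 + (-0.45)·120 = 330.00
  d_2 = (-0.05)·480 + (+0.95)·120 = 90.00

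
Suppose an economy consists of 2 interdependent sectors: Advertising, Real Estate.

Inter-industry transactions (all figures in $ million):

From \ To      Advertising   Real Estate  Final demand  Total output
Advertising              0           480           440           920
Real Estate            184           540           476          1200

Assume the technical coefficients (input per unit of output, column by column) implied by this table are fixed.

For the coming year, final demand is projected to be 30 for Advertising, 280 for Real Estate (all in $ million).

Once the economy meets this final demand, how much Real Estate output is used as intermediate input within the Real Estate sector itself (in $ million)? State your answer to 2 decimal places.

z_22 = 273.83

Technical coefficients a_ij = z_ij / X_j:
  a_11 = 0/920 = 0.00, a_21 = 184/920 = 0.20
  a_12 = 480/1200 = 0.40, a_22 = 540/1200 = 0.45
I − A =
  [   1.00    -0.40]
  [  -0.20     0.55]
det(I−A) = (1.00)(0.55) − (-0.40)(-0.20) = 0.4700
adj(I−A) = [[0.55, 0.40], [0.20, 1.00]]
(I − A)⁻¹ = adj(I−A) / det(I−A) ≈
  [   1.1702     0.8511]
  [   0.4255     2.1277]
First solve x = (I − A)⁻¹ d = adj(I−A)·d / det(I−A); in particular x_2 = (0.20·30 + 1.00·280) / 0.4700 = 286.00 / 0.4700 ≈ 608.5106.
Intermediate flow from 2 to 2: z_22 = a_22 · x_2 = 0.45 × 286.00 / 0.4700 = 128.70 / 0.4700 ≈ 273.83.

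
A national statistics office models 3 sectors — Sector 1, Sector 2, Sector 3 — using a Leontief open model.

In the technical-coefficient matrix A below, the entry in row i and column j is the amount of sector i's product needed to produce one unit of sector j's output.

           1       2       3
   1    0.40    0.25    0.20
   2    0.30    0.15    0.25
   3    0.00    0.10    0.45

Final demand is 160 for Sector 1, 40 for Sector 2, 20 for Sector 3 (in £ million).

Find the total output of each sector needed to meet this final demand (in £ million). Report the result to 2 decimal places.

I − A =
  [   0.60    -0.25    -0.20]
  [  -0.30     0.85    -0.25]
  [   0.00    -0.10     0.55]
Cofactors of I−A, C_ij = (−1)^(i+j)·(minor ij) (rows/columns in the sector order above):
  C_11 = (0.85)(0.55) − (-0.25)(-0.10) = 0.4425
  C_12 = −[(-0.30)(0.55) − (-0.25)(0.00)] = 0.1650
  C_13 = (-0.30)(-0.10) − (0.85)(0.00) = 0.0300
  C_21 = −[(-0.25)(0.55) − (-0.20)(-0.10)] = 0.1575
  C_22 = (0.60)(0.55) − (-0.20)(0.00) = 0.3300
  C_23 = −[(0.60)(-0.10) − (-0.25)(0.00)] = 0.0600
  C_31 = (-0.25)(-0.25) − (-0.20)(0.85) = 0.2325
  C_32 = −[(0.60)(-0.25) − (-0.20)(-0.30)] = 0.2100
  C_33 = (0.60)(0.85) − (-0.25)(-0.30) = 0.4350
det(I−A) = Σ_j (I−A)_1j·C_1j = (0.60)(0.4425) + (-0.25)(0.1650) + (-0.20)(0.0300) = 0.21825
adj(I−A) = Cᵀ =
  [ 0.4425   0.1575   0.2325]
  [ 0.1650   0.3300   0.2100]
  [ 0.0300   0.0600   0.4350]
(I − A)⁻¹ = adj(I−A) / det(I−A) ≈
  [   2.0275     0.7216     1.0653]
  [   0.7560     1.5120     0.9622]
  [   0.1375     0.2749     1.9931]
x = (I − A)⁻¹ d = adj(I−A)·d / det(I−A), with det(I−A) = 0.21825:
  x_1 = (0.4425·160 + 0.1575·40 + 0.2325·20) / 0.21825 = 81.75 / 0.21825 ≈ 374.57
  x_2 = (0.1650·160 + 0.3300·40 + 0.2100·20) / 0.21825 = 43.80 / 0.21825 ≈ 200.69
  x_3 = (0.0300·160 + 0.0600·40 + 0.4350·20) / 0.21825 = 15.90 / 0.21825 ≈ 72.85

x_1 = 374.57, x_2 = 200.69, x_3 = 72.85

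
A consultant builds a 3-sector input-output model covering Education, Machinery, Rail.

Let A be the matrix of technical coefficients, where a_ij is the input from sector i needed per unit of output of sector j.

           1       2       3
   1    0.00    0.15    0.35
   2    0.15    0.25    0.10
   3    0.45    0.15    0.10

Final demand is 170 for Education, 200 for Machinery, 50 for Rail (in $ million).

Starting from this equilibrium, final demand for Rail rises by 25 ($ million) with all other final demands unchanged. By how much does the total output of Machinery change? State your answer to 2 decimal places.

Δx_2 = 7.52

I − A =
  [   1.00    -0.15    -0.35]
  [  -0.15     0.75    -0.10]
  [  -0.45    -0.15     0.90]
Cofactors of I−A, C_ij = (−1)^(i+j)·(minor ij) (rows/columns in the sector order above):
  C_11 = (0.75)(0.90) − (-0.10)(-0.15) = 0.6600
  C_12 = −[(-0.15)(0.90) − (-0.10)(-0.45)] = 0.1800
  C_13 = (-0.15)(-0.15) − (0.75)(-0.45) = 0.3600
  C_21 = −[(-0.15)(0.90) − (-0.35)(-0.15)] = 0.1875
  C_22 = (1.00)(0.90) − (-0.35)(-0.45) = 0.7425
  C_23 = −[(1.00)(-0.15) − (-0.15)(-0.45)] = 0.2175
  C_31 = (-0.15)(-0.10) − (-0.35)(0.75) = 0.2775
  C_32 = −[(1.00)(-0.10) − (-0.35)(-0.15)] = 0.1525
  C_33 = (1.00)(0.75) − (-0.15)(-0.15) = 0.7275
det(I−A) = Σ_j (I−A)_1j·C_1j = (1.00)(0.6600) + (-0.15)(0.1800) + (-0.35)(0.3600) = 0.5070
adj(I−A) = Cᵀ =
  [ 0.6600   0.1875   0.2775]
  [ 0.1800   0.7425   0.1525]
  [ 0.3600   0.2175   0.7275]
(I − A)⁻¹ = adj(I−A) / det(I−A) ≈
  [   1.3018     0.3698     0.5473]
  [   0.3550     1.4645     0.3008]
  [   0.7101     0.4290     1.4349]
Δx = (I − A)⁻¹ Δd with Δd having +25 in the Rail component and 0 elsewhere.
So Δx_2 = L_23 · (+25), where L_23 = adj(I−A)_23 / det(I−A) = 0.1525 / 0.5070.
Δx_2 = 0.1525 × (+25) / 0.5070 = 3.8125 / 0.5070 ≈ 7.52.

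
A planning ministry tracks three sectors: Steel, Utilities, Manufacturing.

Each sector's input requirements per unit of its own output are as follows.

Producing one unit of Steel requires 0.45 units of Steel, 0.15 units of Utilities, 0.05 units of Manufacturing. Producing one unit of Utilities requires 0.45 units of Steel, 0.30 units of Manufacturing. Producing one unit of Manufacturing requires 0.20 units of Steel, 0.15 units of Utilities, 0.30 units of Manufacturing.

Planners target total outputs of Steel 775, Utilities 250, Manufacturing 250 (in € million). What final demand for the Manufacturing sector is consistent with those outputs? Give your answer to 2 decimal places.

I − A =
  [   0.55    -0.45    -0.20]
  [  -0.15     1.00    -0.15]
  [  -0.05    -0.30     0.70]
d = (I − A) x:
  d_1 = (+0.55)·775 + (-0.45)·250 + (-0.20)·250 = 263.75
  d_2 = (-0.15)·775 + (+1.00)·250 + (-0.15)·250 = 96.25
  d_3 = (-0.05)·775 + (-0.30)·250 + (+0.70)·250 = 61.25

d_3 = 61.25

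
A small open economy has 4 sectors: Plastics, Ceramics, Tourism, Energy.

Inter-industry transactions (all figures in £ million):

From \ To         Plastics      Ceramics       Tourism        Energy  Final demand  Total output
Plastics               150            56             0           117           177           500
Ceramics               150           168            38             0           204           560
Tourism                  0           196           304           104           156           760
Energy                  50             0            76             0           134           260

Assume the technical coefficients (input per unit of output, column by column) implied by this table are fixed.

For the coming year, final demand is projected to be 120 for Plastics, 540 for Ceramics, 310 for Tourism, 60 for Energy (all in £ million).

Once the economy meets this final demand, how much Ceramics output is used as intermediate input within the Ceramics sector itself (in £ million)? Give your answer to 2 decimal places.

Technical coefficients a_ij = z_ij / X_j:
  a_11 = 150/500 = 0.30, a_21 = 150/500 = 0.30, a_31 = 0/500 = 0.00, a_41 = 50/500 = 0.10
  a_12 = 56/560 = 0.10, a_22 = 168/560 = 0.30, a_32 = 196/560 = 0.35, a_42 = 0/560 = 0.00
  a_13 = 0/760 = 0.00, a_23 = 38/760 = 0.05, a_33 = 304/760 = 0.40, a_43 = 76/760 = 0.10
  a_14 = 117/260 = 0.45, a_24 = 0/260 = 0.00, a_34 = 104/260 = 0.40, a_44 = 0/260 = 0.00
I − A =
  [   0.70    -0.10     0.00    -0.45]
  [  -0.30     0.70    -0.05     0.00]
  [   0.00    -0.35     0.60    -0.40]
  [  -0.10     0.00    -0.10     1.00]
Compute the cofactors C_ij = (−1)^(i+j)·(3×3 minor ij) of I−A; the adjugate is their transpose:
adj(I−A) = Cᵀ =
  [ 0.374500   0.071750   0.036500   0.183125]
  [ 0.170000   0.365000   0.046250   0.095000]
  [ 0.133000   0.233250   0.428500   0.231250]
  [ 0.050750   0.030500   0.046500   0.263750]
det(I−A) = Σ_j (I−A)_1j·C_1j = (0.70)(0.374500) + (-0.10)(0.170000) + (0.00)(0.133000) + (-0.45)(0.050750) = 0.2223125
(I − A)⁻¹ = adj(I−A) / det(I−A) ≈
  [   1.6846     0.3227     0.1642     0.8237]
  [   0.7647     1.6418     0.2080     0.4273]
  [   0.5983     1.0492     1.9275     1.0402]
  [   0.2283     0.1372     0.2092     1.1864]
First solve x = (I − A)⁻¹ d = adj(I−A)·d / det(I−A); in particular x_2 = (0.170000·120 + 0.365000·540 + 0.046250·310 + 0.095000·60) / 0.2223125 = 237.5375 / 0.2223125 ≈ 1068.4847.
Intermediate flow from 2 to 2: z_22 = a_22 · x_2 = 0.30 × 237.5375 / 0.2223125 = 71.26125 / 0.2223125 ≈ 320.55.

z_22 = 320.55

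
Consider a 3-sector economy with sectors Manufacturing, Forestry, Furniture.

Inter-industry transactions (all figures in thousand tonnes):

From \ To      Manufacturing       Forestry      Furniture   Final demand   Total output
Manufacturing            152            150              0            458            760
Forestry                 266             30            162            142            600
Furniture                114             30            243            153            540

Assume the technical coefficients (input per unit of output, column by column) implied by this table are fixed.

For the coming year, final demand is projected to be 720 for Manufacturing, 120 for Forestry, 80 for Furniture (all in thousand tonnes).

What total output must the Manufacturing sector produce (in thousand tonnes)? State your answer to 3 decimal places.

Technical coefficients a_ij = z_ij / X_j:
  a_11 = 152/760 = 0.20, a_21 = 266/760 = 0.35, a_31 = 114/760 = 0.15
  a_12 = 150/600 = 0.25, a_22 = 30/600 = 0.05, a_32 = 30/600 = 0.05
  a_13 = 0/540 = 0.00, a_23 = 162/540 = 0.30, a_33 = 243/540 = 0.45
I − A =
  [   0.80    -0.25     0.00]
  [  -0.35     0.95    -0.30]
  [  -0.15    -0.05     0.55]
Cofactors of I−A, C_ij = (−1)^(i+j)·(minor ij) (rows/columns in the sector order above):
  C_11 = (0.95)(0.55) − (-0.30)(-0.05) = 0.5075
  C_12 = −[(-0.35)(0.55) − (-0.30)(-0.15)] = 0.2375
  C_13 = (-0.35)(-0.05) − (0.95)(-0.15) = 0.1600
  C_21 = −[(-0.25)(0.55) − (0.00)(-0.05)] = 0.1375
  C_22 = (0.80)(0.55) − (0.00)(-0.15) = 0.4400
  C_23 = −[(0.80)(-0.05) − (-0.25)(-0.15)] = 0.0775
  C_31 = (-0.25)(-0.30) − (0.00)(0.95) = 0.0750
  C_32 = −[(0.80)(-0.30) − (0.00)(-0.35)] = 0.2400
  C_33 = (0.80)(0.95) − (-0.25)(-0.35) = 0.6725
det(I−A) = Σ_j (I−A)_1j·C_1j = (0.80)(0.5075) + (-0.25)(0.2375) + (0.00)(0.1600) = 0.346625
adj(I−A) = Cᵀ =
  [ 0.5075   0.1375   0.0750]
  [ 0.2375   0.4400   0.2400]
  [ 0.1600   0.0775   0.6725]
(I − A)⁻¹ = adj(I−A) / det(I−A) ≈
  [   1.4641     0.3967     0.2164]
  [   0.6852     1.2694     0.6924]
  [   0.4616     0.2236     1.9401]
x = (I − A)⁻¹ d = adj(I−A)·d / det(I−A), with det(I−A) = 0.346625:
  x_1 = (0.5075·720 + 0.1375·120 + 0.0750·80) / 0.346625 = 387.90 / 0.346625 ≈ 1119.077
  x_2 = (0.2375·720 + 0.4400·120 + 0.2400·80) / 0.346625 = 243.00 / 0.346625 ≈ 701.046
  x_3 = (0.1600·720 + 0.0775·120 + 0.6725·80) / 0.346625 = 178.30 / 0.346625 ≈ 514.389

x_1 = 1119.077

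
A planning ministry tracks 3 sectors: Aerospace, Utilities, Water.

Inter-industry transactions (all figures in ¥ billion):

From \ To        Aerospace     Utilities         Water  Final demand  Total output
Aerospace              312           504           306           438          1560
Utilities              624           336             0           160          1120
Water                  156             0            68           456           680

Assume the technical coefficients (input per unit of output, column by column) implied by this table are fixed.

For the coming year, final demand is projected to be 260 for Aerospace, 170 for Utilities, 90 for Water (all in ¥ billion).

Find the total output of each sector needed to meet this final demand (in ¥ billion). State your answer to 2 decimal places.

Technical coefficients a_ij = z_ij / X_j:
  a_11 = 312/1560 = 0.20, a_21 = 624/1560 = 0.40, a_31 = 156/1560 = 0.10
  a_12 = 504/1120 = 0.45, a_22 = 336/1120 = 0.30, a_32 = 0/1120 = 0.00
  a_13 = 306/680 = 0.45, a_23 = 0/680 = 0.00, a_33 = 68/680 = 0.10
I − A =
  [   0.80    -0.45    -0.45]
  [  -0.40     0.70     0.00]
  [  -0.10     0.00     0.90]
Cofactors of I−A, C_ij = (−1)^(i+j)·(minor ij) (rows/columns in the sector order above):
  C_11 = (0.70)(0.90) − (0.00)(0.00) = 0.6300
  C_12 = −[(-0.40)(0.90) − (0.00)(-0.10)] = 0.3600
  C_13 = (-0.40)(0.00) − (0.70)(-0.10) = 0.0700
  C_21 = −[(-0.45)(0.90) − (-0.45)(0.00)] = 0.4050
  C_22 = (0.80)(0.90) − (-0.45)(-0.10) = 0.6750
  C_23 = −[(0.80)(0.00) − (-0.45)(-0.10)] = 0.0450
  C_31 = (-0.45)(0.00) − (-0.45)(0.70) = 0.3150
  C_32 = −[(0.80)(0.00) − (-0.45)(-0.40)] = 0.1800
  C_33 = (0.80)(0.70) − (-0.45)(-0.40) = 0.3800
det(I−A) = Σ_j (I−A)_1j·C_1j = (0.80)(0.6300) + (-0.45)(0.3600) + (-0.45)(0.0700) = 0.3105
adj(I−A) = Cᵀ =
  [ 0.6300   0.4050   0.3150]
  [ 0.3600   0.6750   0.1800]
  [ 0.0700   0.0450   0.3800]
(I − A)⁻¹ = adj(I−A) / det(I−A) ≈
  [   2.0290     1.3043     1.0145]
  [   1.1594     2.1739     0.5797]
  [   0.2254     0.1449     1.2238]
x = (I − A)⁻¹ d = adj(I−A)·d / det(I−A), with det(I−A) = 0.3105:
  x_1 = (0.6300·260 + 0.4050·170 + 0.3150·90) / 0.3105 = 261.00 / 0.3105 ≈ 840.58
  x_2 = (0.3600·260 + 0.6750·170 + 0.1800·90) / 0.3105 = 224.55 / 0.3105 ≈ 723.19
  x_3 = (0.0700·260 + 0.0450·170 + 0.3800·90) / 0.3105 = 60.05 / 0.3105 ≈ 193.40

x_1 = 840.58, x_2 = 723.19, x_3 = 193.40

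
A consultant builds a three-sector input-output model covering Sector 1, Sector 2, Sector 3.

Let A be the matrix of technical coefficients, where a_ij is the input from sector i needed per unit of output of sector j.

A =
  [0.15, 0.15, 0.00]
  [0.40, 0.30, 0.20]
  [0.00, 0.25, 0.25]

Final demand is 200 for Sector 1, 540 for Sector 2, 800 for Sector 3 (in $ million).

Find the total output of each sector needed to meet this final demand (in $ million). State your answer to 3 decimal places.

x_1 = 501.045, x_2 = 1505.923, x_3 = 1568.641

I − A =
  [   0.85    -0.15     0.00]
  [  -0.40     0.70    -0.20]
  [   0.00    -0.25     0.75]
Cofactors of I−A, C_ij = (−1)^(i+j)·(minor ij) (rows/columns in the sector order above):
  C_11 = (0.70)(0.75) − (-0.20)(-0.25) = 0.4750
  C_12 = −[(-0.40)(0.75) − (-0.20)(0.00)] = 0.3000
  C_13 = (-0.40)(-0.25) − (0.70)(0.00) = 0.1000
  C_21 = −[(-0.15)(0.75) − (0.00)(-0.25)] = 0.1125
  C_22 = (0.85)(0.75) − (0.00)(0.00) = 0.6375
  C_23 = −[(0.85)(-0.25) − (-0.15)(0.00)] = 0.2125
  C_31 = (-0.15)(-0.20) − (0.00)(0.70) = 0.0300
  C_32 = −[(0.85)(-0.20) − (0.00)(-0.40)] = 0.1700
  C_33 = (0.85)(0.70) − (-0.15)(-0.40) = 0.5350
det(I−A) = Σ_j (I−A)_1j·C_1j = (0.85)(0.4750) + (-0.15)(0.3000) + (0.00)(0.1000) = 0.35875
adj(I−A) = Cᵀ =
  [ 0.4750   0.1125   0.0300]
  [ 0.3000   0.6375   0.1700]
  [ 0.1000   0.2125   0.5350]
(I − A)⁻¹ = adj(I−A) / det(I−A) ≈
  [   1.3240     0.3136     0.0836]
  [   0.8362     1.7770     0.4739]
  [   0.2787     0.5923     1.4913]
x = (I − A)⁻¹ d = adj(I−A)·d / det(I−A), with det(I−A) = 0.35875:
  x_1 = (0.4750·200 + 0.1125·540 + 0.0300·800) / 0.35875 = 179.75 / 0.35875 ≈ 501.045
  x_2 = (0.3000·200 + 0.6375·540 + 0.1700·800) / 0.35875 = 540.25 / 0.35875 ≈ 1505.923
  x_3 = (0.1000·200 + 0.2125·540 + 0.5350·800) / 0.35875 = 562.75 / 0.35875 ≈ 1568.641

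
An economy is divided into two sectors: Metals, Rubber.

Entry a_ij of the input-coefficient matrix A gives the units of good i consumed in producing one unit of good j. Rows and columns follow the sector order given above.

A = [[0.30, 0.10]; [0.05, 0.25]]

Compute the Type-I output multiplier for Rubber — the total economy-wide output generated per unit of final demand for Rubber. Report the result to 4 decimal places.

I − A =
  [   0.70    -0.10]
  [  -0.05     0.75]
det(I−A) = (0.70)(0.75) − (-0.10)(-0.05) = 0.5200
adj(I−A) = [[0.75, 0.10], [0.05, 0.70]]
(I − A)⁻¹ = adj(I−A) / det(I−A) ≈
  [   1.44231     0.19231]
  [   0.09615     1.34615]
The output multiplier for sector j is the column-j sum of the Leontief inverse (I − A)⁻¹ = adj(I−A) / det(I−A).
Column R of adj(I−A): (0.10, 0.70); det(I−A) = 0.5200.
m_R = (0.10 + 0.70) / 0.5200 = 0.80 / 0.5200 ≈ 1.5385.

m_R = 1.5385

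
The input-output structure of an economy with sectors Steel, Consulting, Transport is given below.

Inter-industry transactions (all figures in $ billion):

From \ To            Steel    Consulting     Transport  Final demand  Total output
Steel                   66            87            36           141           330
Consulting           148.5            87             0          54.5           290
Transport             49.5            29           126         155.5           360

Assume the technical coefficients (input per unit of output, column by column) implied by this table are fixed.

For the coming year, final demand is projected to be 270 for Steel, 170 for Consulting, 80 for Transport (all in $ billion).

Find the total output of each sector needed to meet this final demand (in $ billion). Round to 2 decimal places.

x_1 = 625.07, x_2 = 644.69, x_3 = 366.51

Technical coefficients a_ij = z_ij / X_j:
  a_11 = 66/330 = 0.20, a_21 = 148.5/330 = 0.45, a_31 = 49.5/330 = 0.15
  a_12 = 87/290 = 0.30, a_22 = 87/290 = 0.30, a_32 = 29/290 = 0.10
  a_13 = 36/360 = 0.10, a_23 = 0/360 = 0.00, a_33 = 126/360 = 0.35
I − A =
  [   0.80    -0.30    -0.10]
  [  -0.45     0.70     0.00]
  [  -0.15    -0.10     0.65]
Cofactors of I−A, C_ij = (−1)^(i+j)·(minor ij) (rows/columns in the sector order above):
  C_11 = (0.70)(0.65) − (0.00)(-0.10) = 0.4550
  C_12 = −[(-0.45)(0.65) − (0.00)(-0.15)] = 0.2925
  C_13 = (-0.45)(-0.10) − (0.70)(-0.15) = 0.1500
  C_21 = −[(-0.30)(0.65) − (-0.10)(-0.10)] = 0.2050
  C_22 = (0.80)(0.65) − (-0.10)(-0.15) = 0.5050
  C_23 = −[(0.80)(-0.10) − (-0.30)(-0.15)] = 0.1250
  C_31 = (-0.30)(0.00) − (-0.10)(0.70) = 0.0700
  C_32 = −[(0.80)(0.00) − (-0.10)(-0.45)] = 0.0450
  C_33 = (0.80)(0.70) − (-0.30)(-0.45) = 0.4250
det(I−A) = Σ_j (I−A)_1j·C_1j = (0.80)(0.4550) + (-0.30)(0.2925) + (-0.10)(0.1500) = 0.26125
adj(I−A) = Cᵀ =
  [ 0.4550   0.2050   0.0700]
  [ 0.2925   0.5050   0.0450]
  [ 0.1500   0.1250   0.4250]
(I − A)⁻¹ = adj(I−A) / det(I−A) ≈
  [   1.7416     0.7847     0.2679]
  [   1.1196     1.9330     0.1722]
  [   0.5742     0.4785     1.6268]
x = (I − A)⁻¹ d = adj(I−A)·d / det(I−A), with det(I−A) = 0.26125:
  x_1 = (0.4550·270 + 0.2050·170 + 0.0700·80) / 0.26125 = 163.30 / 0.26125 ≈ 625.07
  x_2 = (0.2925·270 + 0.5050·170 + 0.0450·80) / 0.26125 = 168.425 / 0.26125 ≈ 644.69
  x_3 = (0.1500·270 + 0.1250·170 + 0.4250·80) / 0.26125 = 95.75 / 0.26125 ≈ 366.51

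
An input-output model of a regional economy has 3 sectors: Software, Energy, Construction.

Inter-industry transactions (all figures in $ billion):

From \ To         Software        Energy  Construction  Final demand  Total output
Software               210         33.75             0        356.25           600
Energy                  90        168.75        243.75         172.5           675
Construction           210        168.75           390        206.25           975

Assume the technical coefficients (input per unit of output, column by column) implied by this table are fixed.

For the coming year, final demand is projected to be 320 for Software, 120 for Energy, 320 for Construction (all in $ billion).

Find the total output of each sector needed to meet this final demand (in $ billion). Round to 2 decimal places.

Technical coefficients a_ij = z_ij / X_j:
  a_SS = 210/600 = 0.35, a_ES = 90/600 = 0.15, a_CS = 210/600 = 0.35
  a_SE = 33.75/675 = 0.05, a_EE = 168.75/675 = 0.25, a_CE = 168.75/675 = 0.25
  a_SC = 0/975 = 0.00, a_EC = 243.75/975 = 0.25, a_CC = 390/975 = 0.40
I − A =
  [   0.65    -0.05     0.00]
  [  -0.15     0.75    -0.25]
  [  -0.35    -0.25     0.60]
Cofactors of I−A, C_ij = (−1)^(i+j)·(minor ij) (rows/columns in the sector order above):
  C_11 = (0.75)(0.60) − (-0.25)(-0.25) = 0.3875
  C_12 = −[(-0.15)(0.60) − (-0.25)(-0.35)] = 0.1775
  C_13 = (-0.15)(-0.25) − (0.75)(-0.35) = 0.3000
  C_21 = −[(-0.05)(0.60) − (0.00)(-0.25)] = 0.0300
  C_22 = (0.65)(0.60) − (0.00)(-0.35) = 0.3900
  C_23 = −[(0.65)(-0.25) − (-0.05)(-0.35)] = 0.1800
  C_31 = (-0.05)(-0.25) − (0.00)(0.75) = 0.0125
  C_32 = −[(0.65)(-0.25) − (0.00)(-0.15)] = 0.1625
  C_33 = (0.65)(0.75) − (-0.05)(-0.15) = 0.4800
det(I−A) = Σ_j (I−A)_1j·C_1j = (0.65)(0.3875) + (-0.05)(0.1775) + (0.00)(0.3000) = 0.2430
adj(I−A) = Cᵀ =
  [ 0.3875   0.0300   0.0125]
  [ 0.1775   0.3900   0.1625]
  [ 0.3000   0.1800   0.4800]
(I − A)⁻¹ = adj(I−A) / det(I−A) ≈
  [   1.5947     0.1235     0.0514]
  [   0.7305     1.6049     0.6687]
  [   1.2346     0.7407     1.9753]
x = (I − A)⁻¹ d = adj(I−A)·d / det(I−A), with det(I−A) = 0.2430:
  x_S = (0.3875·320 + 0.0300·120 + 0.0125·320) / 0.2430 = 131.60 / 0.2430 ≈ 541.56
  x_E = (0.1775·320 + 0.3900·120 + 0.1625·320) / 0.2430 = 155.60 / 0.2430 ≈ 640.33
  x_C = (0.3000·320 + 0.1800·120 + 0.4800·320) / 0.2430 = 271.20 / 0.2430 ≈ 1116.05

x_S = 541.56, x_E = 640.33, x_C = 1116.05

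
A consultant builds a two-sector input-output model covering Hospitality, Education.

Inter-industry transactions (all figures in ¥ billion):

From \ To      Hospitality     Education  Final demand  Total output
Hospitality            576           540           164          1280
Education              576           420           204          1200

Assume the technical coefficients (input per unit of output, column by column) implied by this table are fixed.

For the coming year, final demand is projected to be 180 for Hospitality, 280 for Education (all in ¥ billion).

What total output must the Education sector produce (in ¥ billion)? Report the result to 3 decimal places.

x_2 = 1516.129

Technical coefficients a_ij = z_ij / X_j:
  a_11 = 576/1280 = 0.45, a_21 = 576/1280 = 0.45
  a_12 = 540/1200 = 0.45, a_22 = 420/1200 = 0.35
I − A =
  [   0.55    -0.45]
  [  -0.45     0.65]
det(I−A) = (0.55)(0.65) − (-0.45)(-0.45) = 0.1550
adj(I−A) = [[0.65, 0.45], [0.45, 0.55]]
(I − A)⁻¹ = adj(I−A) / det(I−A) ≈
  [   4.1935     2.9032]
  [   2.9032     3.5484]
x = (I − A)⁻¹ d = adj(I−A)·d / det(I−A), with det(I−A) = 0.1550:
  x_1 = (0.65·180 + 0.45·280) / 0.1550 = 243.00 / 0.1550 ≈ 1567.742
  x_2 = (0.45·180 + 0.55·280) / 0.1550 = 235.00 / 0.1550 ≈ 1516.129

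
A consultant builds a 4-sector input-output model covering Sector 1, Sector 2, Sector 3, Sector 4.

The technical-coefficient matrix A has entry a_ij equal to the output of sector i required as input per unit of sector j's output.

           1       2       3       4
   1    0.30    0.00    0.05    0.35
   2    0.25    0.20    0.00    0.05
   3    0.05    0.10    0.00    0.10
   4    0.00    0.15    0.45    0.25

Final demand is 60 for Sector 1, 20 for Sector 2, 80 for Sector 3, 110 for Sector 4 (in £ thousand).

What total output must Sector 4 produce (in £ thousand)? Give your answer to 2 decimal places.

I − A =
  [   0.70     0.00    -0.05    -0.35]
  [  -0.25     0.80     0.00    -0.05]
  [  -0.05    -0.10     1.00    -0.10]
  [   0.00    -0.15    -0.45     0.75]
Compute the cofactors C_ij = (−1)^(i+j)·(3×3 minor ij) of I−A; the adjugate is their transpose:
adj(I−A) = Cᵀ =
  [ 0.554250   0.072750   0.155625   0.284250]
  [ 0.177375   0.483750   0.064500   0.123625]
  [ 0.052125   0.065625   0.401625   0.082250]
  [ 0.066750   0.136125   0.253875   0.556750]
det(I−A) = Σ_j (I−A)_1j·C_1j = (0.70)(0.554250) + (0.00)(0.177375) + (-0.05)(0.052125) + (-0.35)(0.066750) = 0.36200625
(I − A)⁻¹ = adj(I−A) / det(I−A) ≈
  [   1.5311     0.2010     0.4299     0.7852]
  [   0.4900     1.3363     0.1782     0.3415]
  [   0.1440     0.1813     1.1094     0.2272]
  [   0.1844     0.3760     0.7013     1.5380]
x = (I − A)⁻¹ d = adj(I−A)·d / det(I−A), with det(I−A) = 0.36200625:
  x_1 = (0.554250·60 + 0.072750·20 + 0.155625·80 + 0.284250·110) / 0.36200625 = 78.4275 / 0.36200625 ≈ 216.65
  x_2 = (0.177375·60 + 0.483750·20 + 0.064500·80 + 0.123625·110) / 0.36200625 = 39.07625 / 0.36200625 ≈ 107.94
  x_3 = (0.052125·60 + 0.065625·20 + 0.401625·80 + 0.082250·110) / 0.36200625 = 45.6175 / 0.36200625 ≈ 126.01
  x_4 = (0.066750·60 + 0.136125·20 + 0.253875·80 + 0.556750·110) / 0.36200625 = 88.28 / 0.36200625 ≈ 243.86

x_4 = 243.86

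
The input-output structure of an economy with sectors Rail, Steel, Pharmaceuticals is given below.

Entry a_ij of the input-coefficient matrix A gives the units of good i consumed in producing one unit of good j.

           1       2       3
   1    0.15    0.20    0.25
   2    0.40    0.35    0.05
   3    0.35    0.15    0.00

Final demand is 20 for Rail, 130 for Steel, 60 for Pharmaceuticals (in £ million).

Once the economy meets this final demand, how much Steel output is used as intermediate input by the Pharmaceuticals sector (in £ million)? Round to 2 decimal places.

I − A =
  [   0.85    -0.20    -0.25]
  [  -0.40     0.65    -0.05]
  [  -0.35    -0.15     1.00]
Cofactors of I−A, C_ij = (−1)^(i+j)·(minor ij) (rows/columns in the sector order above):
  C_11 = (0.65)(1.00) − (-0.05)(-0.15) = 0.6425
  C_12 = −[(-0.40)(1.00) − (-0.05)(-0.35)] = 0.4175
  C_13 = (-0.40)(-0.15) − (0.65)(-0.35) = 0.2875
  C_21 = −[(-0.20)(1.00) − (-0.25)(-0.15)] = 0.2375
  C_22 = (0.85)(1.00) − (-0.25)(-0.35) = 0.7625
  C_23 = −[(0.85)(-0.15) − (-0.20)(-0.35)] = 0.1975
  C_31 = (-0.20)(-0.05) − (-0.25)(0.65) = 0.1725
  C_32 = −[(0.85)(-0.05) − (-0.25)(-0.40)] = 0.1425
  C_33 = (0.85)(0.65) − (-0.20)(-0.40) = 0.4725
det(I−A) = Σ_j (I−A)_1j·C_1j = (0.85)(0.6425) + (-0.20)(0.4175) + (-0.25)(0.2875) = 0.39075
adj(I−A) = Cᵀ =
  [ 0.6425   0.2375   0.1725]
  [ 0.4175   0.7625   0.1425]
  [ 0.2875   0.1975   0.4725]
(I − A)⁻¹ = adj(I−A) / det(I−A) ≈
  [   1.6443     0.6078     0.4415]
  [   1.0685     1.9514     0.3647]
  [   0.7358     0.5054     1.2092]
First solve x = (I − A)⁻¹ d = adj(I−A)·d / det(I−A); in particular x_3 = (0.2875·20 + 0.1975·130 + 0.4725·60) / 0.39075 = 59.775 / 0.39075 ≈ 152.9750.
Intermediate flow from 2 to 3: z_23 = a_23 · x_3 = 0.05 × 59.775 / 0.39075 = 2.98875 / 0.39075 ≈ 7.65.

z_23 = 7.65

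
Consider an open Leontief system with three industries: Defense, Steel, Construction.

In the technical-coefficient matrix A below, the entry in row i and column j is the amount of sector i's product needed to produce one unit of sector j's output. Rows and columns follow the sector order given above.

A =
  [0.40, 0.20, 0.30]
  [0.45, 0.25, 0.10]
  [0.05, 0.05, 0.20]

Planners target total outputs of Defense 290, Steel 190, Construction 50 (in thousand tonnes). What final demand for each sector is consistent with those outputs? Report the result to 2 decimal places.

d_D = 121.00, d_S = 7.00, d_C = 16.00

I − A =
  [   0.60    -0.20    -0.30]
  [  -0.45     0.75    -0.10]
  [  -0.05    -0.05     0.80]
d = (I − A) x:
  d_D = (+0.60)·290 + (-0.20)·190 + (-0.30)·50 = 121.00
  d_S = (-0.45)·290 + (+0.75)·190 + (-0.10)·50 = 7.00
  d_C = (-0.05)·290 + (-0.05)·190 + (+0.80)·50 = 16.00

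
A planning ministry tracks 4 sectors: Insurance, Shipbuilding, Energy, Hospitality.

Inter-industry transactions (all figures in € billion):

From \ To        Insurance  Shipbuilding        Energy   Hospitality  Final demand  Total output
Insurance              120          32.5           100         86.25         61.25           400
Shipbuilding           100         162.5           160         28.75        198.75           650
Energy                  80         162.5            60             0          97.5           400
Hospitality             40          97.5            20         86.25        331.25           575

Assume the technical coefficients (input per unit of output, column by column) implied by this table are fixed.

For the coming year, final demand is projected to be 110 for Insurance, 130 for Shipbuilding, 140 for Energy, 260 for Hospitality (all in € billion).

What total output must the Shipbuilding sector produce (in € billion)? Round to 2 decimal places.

Technical coefficients a_ij = z_ij / X_j:
  a_11 = 120/400 = 0.30, a_21 = 100/400 = 0.25, a_31 = 80/400 = 0.20, a_41 = 40/400 = 0.10
  a_12 = 32.5/650 = 0.05, a_22 = 162.5/650 = 0.25, a_32 = 162.5/650 = 0.25, a_42 = 97.5/650 = 0.15
  a_13 = 100/400 = 0.25, a_23 = 160/400 = 0.40, a_33 = 60/400 = 0.15, a_43 = 20/400 = 0.05
  a_14 = 86.25/575 = 0.15, a_24 = 28.75/575 = 0.05, a_34 = 0/575 = 0.00, a_44 = 86.25/575 = 0.15
I − A =
  [   0.70    -0.05    -0.25    -0.15]
  [  -0.25     0.75    -0.40    -0.05]
  [  -0.20    -0.25     0.85     0.00]
  [  -0.10    -0.15    -0.05     0.85]
Compute the cofactors C_ij = (−1)^(i+j)·(3×3 minor ij) of I−A; the adjugate is their transpose:
adj(I−A) = Cᵀ =
  [ 0.449875   0.110250   0.189250   0.085875]
  [ 0.253375   0.449000   0.290000   0.071125]
  [ 0.180375   0.158000   0.413250   0.041125]
  [ 0.108250   0.101500   0.097750   0.308500]
det(I−A) = Σ_j (I−A)_1j·C_1j = (0.70)(0.449875) + (-0.05)(0.253375) + (-0.25)(0.180375) + (-0.15)(0.108250) = 0.2409125
(I − A)⁻¹ = adj(I−A) / det(I−A) ≈
  [   1.8674     0.4576     0.7856     0.3565]
  [   1.0517     1.8637     1.2038     0.2952]
  [   0.7487     0.6558     1.7154     0.1707]
  [   0.4493     0.4213     0.4057     1.2805]
x = (I − A)⁻¹ d = adj(I−A)·d / det(I−A), with det(I−A) = 0.2409125:
  x_1 = (0.449875·110 + 0.110250·130 + 0.189250·140 + 0.085875·260) / 0.2409125 = 112.64125 / 0.2409125 ≈ 467.56
  x_2 = (0.253375·110 + 0.449000·130 + 0.290000·140 + 0.071125·260) / 0.2409125 = 145.33375 / 0.2409125 ≈ 603.26
  x_3 = (0.180375·110 + 0.158000·130 + 0.413250·140 + 0.041125·260) / 0.2409125 = 108.92875 / 0.2409125 ≈ 452.15
  x_4 = (0.108250·110 + 0.101500·130 + 0.097750·140 + 0.308500·260) / 0.2409125 = 118.9975 / 0.2409125 ≈ 493.94

x_2 = 603.26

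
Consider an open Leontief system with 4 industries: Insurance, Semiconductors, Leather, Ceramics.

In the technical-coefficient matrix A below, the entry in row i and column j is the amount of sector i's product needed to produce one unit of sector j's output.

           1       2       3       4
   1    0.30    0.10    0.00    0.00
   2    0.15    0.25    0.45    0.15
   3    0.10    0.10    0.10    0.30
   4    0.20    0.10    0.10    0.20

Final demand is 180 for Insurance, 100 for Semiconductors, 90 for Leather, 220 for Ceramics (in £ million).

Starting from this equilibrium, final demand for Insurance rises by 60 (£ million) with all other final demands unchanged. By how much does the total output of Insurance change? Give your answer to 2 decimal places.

Δx_1 = 91.33

I − A =
  [   0.70    -0.10     0.00     0.00]
  [  -0.15     0.75    -0.45    -0.15]
  [  -0.10    -0.10     0.90    -0.30]
  [  -0.20    -0.10    -0.10     0.80]
Compute the cofactors C_ij = (−1)^(i+j)·(3×3 minor ij) of I−A; the adjugate is their transpose:
adj(I−A) = Cᵀ =
  [ 0.4530   0.0690   0.0375   0.0270]
  [ 0.1950   0.4830   0.2625   0.1890]
  [ 0.1230   0.0910   0.3945   0.1650]
  [ 0.1530   0.0890   0.0915   0.4230]
det(I−A) = Σ_j (I−A)_1j·C_1j = (0.70)(0.4530) + (-0.10)(0.1950) + (0.00)(0.1230) + (0.00)(0.1530) = 0.2976
(I − A)⁻¹ = adj(I−A) / det(I−A) ≈
  [   1.5222     0.2319     0.1260     0.0907]
  [   0.6552     1.6230     0.8821     0.6351]
  [   0.4133     0.3058     1.3256     0.5544]
  [   0.5141     0.2991     0.3075     1.4214]
Δx = (I − A)⁻¹ Δd with Δd having +60 in the Insurance component and 0 elsewhere.
So Δx_1 = L_11 · (+60), where L_11 = adj(I−A)_11 / det(I−A) = 0.4530 / 0.2976.
Δx_1 = 0.4530 × (+60) / 0.2976 = 27.18 / 0.2976 ≈ 91.33.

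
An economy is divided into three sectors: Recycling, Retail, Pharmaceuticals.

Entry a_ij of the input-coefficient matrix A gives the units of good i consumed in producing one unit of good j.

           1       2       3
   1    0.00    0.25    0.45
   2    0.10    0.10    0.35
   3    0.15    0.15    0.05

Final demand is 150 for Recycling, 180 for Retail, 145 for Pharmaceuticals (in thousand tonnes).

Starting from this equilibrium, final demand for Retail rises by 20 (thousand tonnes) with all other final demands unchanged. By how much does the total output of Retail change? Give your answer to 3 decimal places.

Δx_2 = 25.282

I − A =
  [   1.00    -0.25    -0.45]
  [  -0.10     0.90    -0.35]
  [  -0.15    -0.15     0.95]
Cofactors of I−A, C_ij = (−1)^(i+j)·(minor ij) (rows/columns in the sector order above):
  C_11 = (0.90)(0.95) − (-0.35)(-0.15) = 0.8025
  C_12 = −[(-0.10)(0.95) − (-0.35)(-0.15)] = 0.1475
  C_13 = (-0.10)(-0.15) − (0.90)(-0.15) = 0.1500
  C_21 = −[(-0.25)(0.95) − (-0.45)(-0.15)] = 0.3050
  C_22 = (1.00)(0.95) − (-0.45)(-0.15) = 0.8825
  C_23 = −[(1.00)(-0.15) − (-0.25)(-0.15)] = 0.1875
  C_31 = (-0.25)(-0.35) − (-0.45)(0.90) = 0.4925
  C_32 = −[(1.00)(-0.35) − (-0.45)(-0.10)] = 0.3950
  C_33 = (1.00)(0.90) − (-0.25)(-0.10) = 0.8750
det(I−A) = Σ_j (I−A)_1j·C_1j = (1.00)(0.8025) + (-0.25)(0.1475) + (-0.45)(0.1500) = 0.698125
adj(I−A) = Cᵀ =
  [ 0.8025   0.3050   0.4925]
  [ 0.1475   0.8825   0.3950]
  [ 0.1500   0.1875   0.8750]
(I − A)⁻¹ = adj(I−A) / det(I−A) ≈
  [   1.1495     0.4369     0.7055]
  [   0.2113     1.2641     0.5658]
  [   0.2149     0.2686     1.2534]
Δx = (I − A)⁻¹ Δd with Δd having +20 in the Retail component and 0 elsewhere.
So Δx_2 = L_22 · (+20), where L_22 = adj(I−A)_22 / det(I−A) = 0.8825 / 0.698125.
Δx_2 = 0.8825 × (+20) / 0.698125 = 17.65 / 0.698125 ≈ 25.282.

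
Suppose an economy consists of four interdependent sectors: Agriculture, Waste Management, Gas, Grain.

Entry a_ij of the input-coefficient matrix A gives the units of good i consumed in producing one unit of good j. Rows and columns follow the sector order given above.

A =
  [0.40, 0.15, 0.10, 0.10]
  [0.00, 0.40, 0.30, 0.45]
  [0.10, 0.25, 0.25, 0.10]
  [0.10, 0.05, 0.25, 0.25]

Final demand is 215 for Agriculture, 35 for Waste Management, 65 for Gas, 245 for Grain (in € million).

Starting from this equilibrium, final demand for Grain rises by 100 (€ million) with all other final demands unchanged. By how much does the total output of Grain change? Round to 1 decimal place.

Δx_4 = 195.2

I − A =
  [   0.60    -0.15    -0.10    -0.10]
  [   0.00     0.60    -0.30    -0.45]
  [  -0.10    -0.25     0.75    -0.10]
  [  -0.10    -0.05    -0.25     0.75]
Compute the cofactors C_ij = (−1)^(i+j)·(3×3 minor ij) of I−A; the adjugate is their transpose:
adj(I−A) = Cᵀ =
  [ 0.219750   0.109875   0.109875   0.109875]
  [ 0.070500   0.304000   0.204000   0.219000]
  [ 0.060000   0.126250   0.243750   0.116250]
  [ 0.054000   0.077000   0.109500   0.214500]
det(I−A) = Σ_j (I−A)_1j·C_1j = (0.60)(0.219750) + (-0.15)(0.070500) + (-0.10)(0.060000) + (-0.10)(0.054000) = 0.109875
(I − A)⁻¹ = adj(I−A) / det(I−A) ≈
  [   2.0000     1.0000     1.0000     1.0000]
  [   0.6416     2.7668     1.8567     1.9932]
  [   0.5461     1.1490     2.2184     1.0580]
  [   0.4915     0.7008     0.9966     1.9522]
Δx = (I − A)⁻¹ Δd with Δd having +100 in the Grain component and 0 elsewhere.
So Δx_4 = L_44 · (+100), where L_44 = adj(I−A)_44 / det(I−A) = 0.214500 / 0.109875.
Δx_4 = 0.214500 × (+100) / 0.109875 = 21.45 / 0.109875 ≈ 195.2.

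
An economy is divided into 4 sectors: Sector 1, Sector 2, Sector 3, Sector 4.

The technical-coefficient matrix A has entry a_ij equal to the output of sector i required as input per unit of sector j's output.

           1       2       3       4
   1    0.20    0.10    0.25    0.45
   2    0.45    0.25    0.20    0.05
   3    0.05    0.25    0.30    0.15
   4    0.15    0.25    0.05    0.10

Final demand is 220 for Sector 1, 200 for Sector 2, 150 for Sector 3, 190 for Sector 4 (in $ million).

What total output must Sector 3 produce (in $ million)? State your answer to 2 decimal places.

x_3 = 931.04

I − A =
  [   0.80    -0.10    -0.25    -0.45]
  [  -0.45     0.75    -0.20    -0.05]
  [  -0.05    -0.25     0.70    -0.15]
  [  -0.15    -0.25    -0.05     0.90]
Compute the cofactors C_ij = (−1)^(i+j)·(3×3 minor ij) of I−A; the adjugate is their transpose:
adj(I−A) = Cᵀ =
  [ 0.40500   0.21225   0.22325   0.25150]
  [ 0.29900   0.43275   0.24575   0.21450]
  [ 0.17000   0.20550   0.38750   0.16100]
  [ 0.16000   0.16700   0.12700   0.31000]
det(I−A) = Σ_j (I−A)_1j·C_1j = (0.80)(0.40500) + (-0.10)(0.29900) + (-0.25)(0.17000) + (-0.45)(0.16000) = 0.1796
(I − A)⁻¹ = adj(I−A) / det(I−A) ≈
  [   2.2550     1.1818     1.2430     1.4003]
  [   1.6648     2.4095     1.3683     1.1943]
  [   0.9465     1.1442     2.1576     0.8964]
  [   0.8909     0.9298     0.7071     1.7261]
x = (I − A)⁻¹ d = adj(I−A)·d / det(I−A), with det(I−A) = 0.1796:
  x_1 = (0.40500·220 + 0.21225·200 + 0.22325·150 + 0.25150·190) / 0.1796 = 212.8225 / 0.1796 ≈ 1184.98
  x_2 = (0.29900·220 + 0.43275·200 + 0.24575·150 + 0.21450·190) / 0.1796 = 229.9475 / 0.1796 ≈ 1280.33
  x_3 = (0.17000·220 + 0.20550·200 + 0.38750·150 + 0.16100·190) / 0.1796 = 167.215 / 0.1796 ≈ 931.04
  x_4 = (0.16000·220 + 0.16700·200 + 0.12700·150 + 0.31000·190) / 0.1796 = 146.55 / 0.1796 ≈ 815.98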